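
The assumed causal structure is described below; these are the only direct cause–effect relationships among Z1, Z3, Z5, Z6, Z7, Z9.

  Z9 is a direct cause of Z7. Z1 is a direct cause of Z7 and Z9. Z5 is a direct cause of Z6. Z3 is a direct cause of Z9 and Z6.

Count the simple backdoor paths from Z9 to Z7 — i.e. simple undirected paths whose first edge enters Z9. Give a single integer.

1

A backdoor path from Z9 to Z7 is any simple undirected path whose first edge points into Z9 (i.e. leaves Z9 via a parent).
Parents of Z9: {Z1, Z3}.
Enumerating:
  P1: Z9 <- Z1 -> Z7
That exhausts the simple backdoor paths. Count: 1.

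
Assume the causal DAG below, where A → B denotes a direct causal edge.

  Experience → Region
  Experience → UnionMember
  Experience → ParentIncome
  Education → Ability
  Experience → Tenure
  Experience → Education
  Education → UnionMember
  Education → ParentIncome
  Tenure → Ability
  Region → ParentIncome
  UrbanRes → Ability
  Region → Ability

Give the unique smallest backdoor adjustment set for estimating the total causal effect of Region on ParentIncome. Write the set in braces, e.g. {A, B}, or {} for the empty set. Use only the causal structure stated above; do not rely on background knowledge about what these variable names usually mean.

{Experience}

Variables eligible for adjustment (non-descendants of Region, excluding Region and ParentIncome): {Education, Experience, Tenure, UnionMember, UrbanRes}.
Backdoor paths from Region to ParentIncome:
  P1: Region <- Experience -> Tenure -> Ability <- Education -> ParentIncome
  P2: Region <- Experience -> Education -> ParentIncome
  P3: Region <- Experience -> UnionMember <- Education -> ParentIncome
  P4: Region <- Experience -> ParentIncome
The empty set is not sufficient: P2 (Region <- Experience -> Education -> ParentIncome) has no collider blocking it and no conditioned non-collider, so it is open.
Try {Experience}:
  P1: blocked at fork node Experience ∈ conditioning set.
  P2: blocked at fork node Experience ∈ conditioning set.
  P3: blocked at fork node Experience ∈ conditioning set.
  P4: blocked at fork node Experience ∈ conditioning set.
{Experience} contains no descendant of Region and blocks every backdoor path.
No other singleton works — e.g. {Tenure} leaves P2 open — so {Experience} is the unique smallest valid adjustment set.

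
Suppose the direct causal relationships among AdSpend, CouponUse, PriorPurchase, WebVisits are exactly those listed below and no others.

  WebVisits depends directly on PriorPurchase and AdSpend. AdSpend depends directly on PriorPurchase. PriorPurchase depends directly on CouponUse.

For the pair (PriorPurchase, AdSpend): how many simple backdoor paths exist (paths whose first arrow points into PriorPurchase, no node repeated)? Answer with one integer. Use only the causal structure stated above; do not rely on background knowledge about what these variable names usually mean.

0

A backdoor path from PriorPurchase to AdSpend is any simple undirected path whose first edge points into PriorPurchase (i.e. leaves PriorPurchase via a parent).
Parents of PriorPurchase: {CouponUse}.
No simple path from any parent of PriorPurchase reaches AdSpend without revisiting PriorPurchase, so there are no backdoor paths.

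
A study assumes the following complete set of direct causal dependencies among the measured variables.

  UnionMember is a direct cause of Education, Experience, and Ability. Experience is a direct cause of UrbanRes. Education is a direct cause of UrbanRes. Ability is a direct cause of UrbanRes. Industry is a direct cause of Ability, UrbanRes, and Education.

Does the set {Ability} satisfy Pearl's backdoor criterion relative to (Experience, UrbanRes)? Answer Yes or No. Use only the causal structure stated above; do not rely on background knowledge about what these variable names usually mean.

Backdoor paths from Experience to UrbanRes (paths whose first edge points into Experience):
  P1: Experience <- UnionMember -> Education <- Industry -> Ability -> UrbanRes
  P2: Experience <- UnionMember -> Education <- Industry -> UrbanRes
  P3: Experience <- UnionMember -> Education -> UrbanRes
  P4: Experience <- UnionMember -> Ability <- Industry -> Education -> UrbanRes
  P5: Experience <- UnionMember -> Ability <- Industry -> UrbanRes
  P6: Experience <- UnionMember -> Ability -> UrbanRes
Condition 1 (no descendant of Experience in the set): holds — descendants of Experience are {UrbanRes}; none are in {Ability}.
Condition 2 (every backdoor path blocked by {Ability}):
  P1: blocked at collider Education (neither it nor any descendant is in the conditioning set).
  P2: blocked at collider Education (neither it nor any descendant is in the conditioning set).
  P3: open — no interior node is in the conditioning set.
  P4: open — collider(s) Ability are conditioned on (or have a conditioned descendant) and no non-collider on the path is in the set.
  P5: open — collider(s) Ability are conditioned on (or have a conditioned descendant) and no non-collider on the path is in the set.
  P6: blocked at chain node Ability ∈ conditioning set.
{Ability} does not satisfy the backdoor criterion.

No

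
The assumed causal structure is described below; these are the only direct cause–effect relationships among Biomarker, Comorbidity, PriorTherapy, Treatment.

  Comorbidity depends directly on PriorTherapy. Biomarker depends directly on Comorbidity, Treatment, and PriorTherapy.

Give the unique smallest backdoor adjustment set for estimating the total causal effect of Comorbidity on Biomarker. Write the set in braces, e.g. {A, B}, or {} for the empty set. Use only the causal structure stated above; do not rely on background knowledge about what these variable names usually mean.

Variables eligible for adjustment (non-descendants of Comorbidity, excluding Comorbidity and Biomarker): {PriorTherapy, Treatment}.
Backdoor paths from Comorbidity to Biomarker:
  P1: Comorbidity <- PriorTherapy -> Biomarker
The empty set is not sufficient: P1 (Comorbidity <- PriorTherapy -> Biomarker) has no collider blocking it and no conditioned non-collider, so it is open.
Try {PriorTherapy}:
  P1: blocked at fork node PriorTherapy ∈ conditioning set.
{PriorTherapy} contains no descendant of Comorbidity and blocks every backdoor path.
No other singleton works — e.g. {Treatment} leaves P1 open — so {PriorTherapy} is the unique smallest valid adjustment set.

{PriorTherapy}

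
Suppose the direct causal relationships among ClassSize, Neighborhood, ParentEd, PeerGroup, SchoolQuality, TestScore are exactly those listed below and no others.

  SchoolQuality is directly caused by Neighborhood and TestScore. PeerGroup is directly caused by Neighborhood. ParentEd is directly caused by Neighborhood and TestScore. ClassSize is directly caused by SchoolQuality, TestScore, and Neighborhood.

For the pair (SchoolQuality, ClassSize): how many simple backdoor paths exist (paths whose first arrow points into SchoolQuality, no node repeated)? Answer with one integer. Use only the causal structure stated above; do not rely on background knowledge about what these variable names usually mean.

A backdoor path from SchoolQuality to ClassSize is any simple undirected path whose first edge points into SchoolQuality (i.e. leaves SchoolQuality via a parent).
Parents of SchoolQuality: {Neighborhood, TestScore}.
Enumerating:
  P1: SchoolQuality <- TestScore -> ParentEd <- Neighborhood -> ClassSize
  P2: SchoolQuality <- TestScore -> ClassSize
  P3: SchoolQuality <- Neighborhood -> ParentEd <- TestScore -> ClassSize
  P4: SchoolQuality <- Neighborhood -> ClassSize
That exhausts the simple backdoor paths. Count: 4.

4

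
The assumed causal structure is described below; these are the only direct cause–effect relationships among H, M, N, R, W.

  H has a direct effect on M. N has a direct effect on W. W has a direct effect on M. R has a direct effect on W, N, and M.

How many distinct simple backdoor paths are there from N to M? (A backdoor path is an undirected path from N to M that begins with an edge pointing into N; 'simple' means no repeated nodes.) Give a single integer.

A backdoor path from N to M is any simple undirected path whose first edge points into N (i.e. leaves N via a parent).
Parents of N: {R}.
Enumerating:
  P1: N <- R -> W -> M
  P2: N <- R -> M
That exhausts the simple backdoor paths. Count: 2.

2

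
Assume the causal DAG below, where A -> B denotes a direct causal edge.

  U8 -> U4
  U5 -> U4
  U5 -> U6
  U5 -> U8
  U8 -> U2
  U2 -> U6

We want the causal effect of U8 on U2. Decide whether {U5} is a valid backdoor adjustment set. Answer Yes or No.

Yes

Backdoor paths from U8 to U2 (paths whose first edge points into U8):
  P1: U8 <- U5 -> U6 <- U2
Condition 1 (no descendant of U8 in the set): holds — descendants of U8 are {U2, U4, U6}; none are in {U5}.
Condition 2 (every backdoor path blocked by {U5}):
  P1: blocked at fork node U5 ∈ conditioning set.
{U5} satisfies the backdoor criterion.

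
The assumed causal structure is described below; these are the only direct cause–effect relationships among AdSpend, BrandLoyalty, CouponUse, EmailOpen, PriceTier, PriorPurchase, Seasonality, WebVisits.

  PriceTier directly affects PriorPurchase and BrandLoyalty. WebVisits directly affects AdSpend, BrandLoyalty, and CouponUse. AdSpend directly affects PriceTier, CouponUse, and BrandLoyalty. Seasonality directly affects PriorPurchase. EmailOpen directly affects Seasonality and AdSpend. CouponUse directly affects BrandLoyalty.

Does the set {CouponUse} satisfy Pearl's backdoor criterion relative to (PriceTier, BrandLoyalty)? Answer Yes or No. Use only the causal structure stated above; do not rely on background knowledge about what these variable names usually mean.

No

Backdoor paths from PriceTier to BrandLoyalty (paths whose first edge points into PriceTier):
  P1: PriceTier <- AdSpend <- WebVisits -> CouponUse -> BrandLoyalty
  P2: PriceTier <- AdSpend <- WebVisits -> BrandLoyalty
  P3: PriceTier <- AdSpend -> CouponUse <- WebVisits -> BrandLoyalty
  P4: PriceTier <- AdSpend -> CouponUse -> BrandLoyalty
  P5: PriceTier <- AdSpend -> BrandLoyalty
Condition 1 (no descendant of PriceTier in the set): holds — descendants of PriceTier are {BrandLoyalty, PriorPurchase}; none are in {CouponUse}.
Condition 2 (every backdoor path blocked by {CouponUse}):
  P1: blocked at chain node CouponUse ∈ conditioning set.
  P2: open — no interior node is in the conditioning set.
  P3: open — collider(s) CouponUse are conditioned on (or have a conditioned descendant) and no non-collider on the path is in the set.
  P4: blocked at chain node CouponUse ∈ conditioning set.
  P5: open — no interior node is in the conditioning set.
{CouponUse} does not satisfy the backdoor criterion.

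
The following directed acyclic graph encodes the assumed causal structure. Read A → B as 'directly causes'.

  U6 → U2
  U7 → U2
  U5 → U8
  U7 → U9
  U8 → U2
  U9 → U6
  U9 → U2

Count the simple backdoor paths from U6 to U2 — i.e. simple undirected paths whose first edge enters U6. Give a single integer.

A backdoor path from U6 to U2 is any simple undirected path whose first edge points into U6 (i.e. leaves U6 via a parent).
Parents of U6: {U9}.
Enumerating:
  P1: U6 <- U9 <- U7 -> U2
  P2: U6 <- U9 -> U2
That exhausts the simple backdoor paths. Count: 2.

2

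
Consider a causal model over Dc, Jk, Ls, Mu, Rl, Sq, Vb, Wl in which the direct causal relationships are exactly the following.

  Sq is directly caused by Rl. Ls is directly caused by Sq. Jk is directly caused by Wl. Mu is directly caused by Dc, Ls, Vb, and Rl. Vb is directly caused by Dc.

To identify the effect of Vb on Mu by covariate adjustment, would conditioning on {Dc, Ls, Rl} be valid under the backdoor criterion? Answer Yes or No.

Backdoor paths from Vb to Mu (paths whose first edge points into Vb):
  P1: Vb <- Dc -> Mu
Condition 1 (no descendant of Vb in the set): holds — descendants of Vb are {Mu}; none are in {Dc, Ls, Rl}.
Condition 2 (every backdoor path blocked by {Dc, Ls, Rl}):
  P1: blocked at fork node Dc ∈ conditioning set.
{Dc, Ls, Rl} satisfies the backdoor criterion.

Yes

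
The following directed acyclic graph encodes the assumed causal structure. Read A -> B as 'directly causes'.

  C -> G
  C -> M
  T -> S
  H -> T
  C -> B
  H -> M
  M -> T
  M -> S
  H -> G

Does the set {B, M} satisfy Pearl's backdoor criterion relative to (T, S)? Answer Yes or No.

Backdoor paths from T to S (paths whose first edge points into T):
  P1: T <- H -> M -> S
  P2: T <- H -> G <- C -> M -> S
  P3: T <- M -> S
Condition 1 (no descendant of T in the set): holds — descendants of T are {S}; none are in {B, M}.
Condition 2 (every backdoor path blocked by {B, M}):
  P1: blocked at chain node M ∈ conditioning set.
  P2: blocked at collider G (neither it nor any descendant is in the conditioning set).
  P3: blocked at fork node M ∈ conditioning set.
{B, M} satisfies the backdoor criterion.

Yes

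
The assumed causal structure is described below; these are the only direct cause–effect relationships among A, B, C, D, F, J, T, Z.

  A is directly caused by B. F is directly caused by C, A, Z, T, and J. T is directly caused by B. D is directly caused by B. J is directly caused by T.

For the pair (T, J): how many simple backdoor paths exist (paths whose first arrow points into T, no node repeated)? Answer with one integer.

A backdoor path from T to J is any simple undirected path whose first edge points into T (i.e. leaves T via a parent).
Parents of T: {B}.
Enumerating:
  P1: T <- B -> A -> F <- J
That exhausts the simple backdoor paths. Count: 1.

1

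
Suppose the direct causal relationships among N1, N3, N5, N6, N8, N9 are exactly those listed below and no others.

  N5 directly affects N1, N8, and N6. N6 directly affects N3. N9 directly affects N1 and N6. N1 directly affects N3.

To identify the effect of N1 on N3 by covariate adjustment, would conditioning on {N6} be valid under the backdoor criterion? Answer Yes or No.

Backdoor paths from N1 to N3 (paths whose first edge points into N1):
  P1: N1 <- N9 -> N6 -> N3
  P2: N1 <- N5 -> N6 -> N3
Condition 1 (no descendant of N1 in the set): holds — descendants of N1 are {N3}; none are in {N6}.
Condition 2 (every backdoor path blocked by {N6}):
  P1: blocked at chain node N6 ∈ conditioning set.
  P2: blocked at chain node N6 ∈ conditioning set.
{N6} satisfies the backdoor criterion.

Yes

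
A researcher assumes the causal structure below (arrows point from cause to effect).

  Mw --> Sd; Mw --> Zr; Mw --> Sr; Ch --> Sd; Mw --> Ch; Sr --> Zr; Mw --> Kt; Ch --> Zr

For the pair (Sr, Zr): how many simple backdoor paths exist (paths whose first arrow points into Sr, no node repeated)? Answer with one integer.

A backdoor path from Sr to Zr is any simple undirected path whose first edge points into Sr (i.e. leaves Sr via a parent).
Parents of Sr: {Mw}.
Enumerating:
  P1: Sr <- Mw -> Ch -> Zr
  P2: Sr <- Mw -> Sd <- Ch -> Zr
  P3: Sr <- Mw -> Zr
That exhausts the simple backdoor paths. Count: 3.

3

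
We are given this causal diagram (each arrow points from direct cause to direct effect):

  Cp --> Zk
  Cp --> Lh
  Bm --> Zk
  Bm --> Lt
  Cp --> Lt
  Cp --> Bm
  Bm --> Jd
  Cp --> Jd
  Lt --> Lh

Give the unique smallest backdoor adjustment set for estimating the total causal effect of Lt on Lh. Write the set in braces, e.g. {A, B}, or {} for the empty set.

Variables eligible for adjustment (non-descendants of Lt, excluding Lt and Lh): {Bm, Cp, Jd, Zk}.
Backdoor paths from Lt to Lh:
  P1: Lt <- Cp -> Lh
  P2: Lt <- Bm <- Cp -> Lh
  P3: Lt <- Bm -> Zk <- Cp -> Lh
  P4: Lt <- Bm -> Jd <- Cp -> Lh
The empty set is not sufficient: P1 (Lt <- Cp -> Lh) has no collider blocking it and no conditioned non-collider, so it is open.
Try {Cp}:
  P1: blocked at fork node Cp ∈ conditioning set.
  P2: blocked at fork node Cp ∈ conditioning set.
  P3: blocked at collider Zk (neither it nor any descendant is in the conditioning set).
  P4: blocked at collider Jd (neither it nor any descendant is in the conditioning set).
{Cp} contains no descendant of Lt and blocks every backdoor path.
No other singleton works — e.g. {Bm} leaves P1 open — so {Cp} is the unique smallest valid adjustment set.

{Cp}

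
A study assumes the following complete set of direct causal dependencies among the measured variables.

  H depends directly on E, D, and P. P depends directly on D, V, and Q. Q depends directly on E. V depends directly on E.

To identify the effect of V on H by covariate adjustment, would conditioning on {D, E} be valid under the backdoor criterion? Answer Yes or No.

Backdoor paths from V to H (paths whose first edge points into V):
  P1: V <- E -> Q -> P <- D -> H
  P2: V <- E -> Q -> P -> H
  P3: V <- E -> H
Condition 1 (no descendant of V in the set): holds — descendants of V are {H, P}; none are in {D, E}.
Condition 2 (every backdoor path blocked by {D, E}):
  P1: blocked at fork node E ∈ conditioning set.
  P2: blocked at fork node E ∈ conditioning set.
  P3: blocked at fork node E ∈ conditioning set.
{D, E} satisfies the backdoor criterion.

Yes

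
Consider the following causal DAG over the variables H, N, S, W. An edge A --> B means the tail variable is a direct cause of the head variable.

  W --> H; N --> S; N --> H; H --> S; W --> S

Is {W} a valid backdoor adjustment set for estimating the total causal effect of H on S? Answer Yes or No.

No

Backdoor paths from H to S (paths whose first edge points into H):
  P1: H <- W -> S
  P2: H <- N -> S
Condition 1 (no descendant of H in the set): holds — descendants of H are {S}; none are in {W}.
Condition 2 (every backdoor path blocked by {W}):
  P1: blocked at fork node W ∈ conditioning set.
  P2: open — no interior node is in the conditioning set.
{W} does not satisfy the backdoor criterion.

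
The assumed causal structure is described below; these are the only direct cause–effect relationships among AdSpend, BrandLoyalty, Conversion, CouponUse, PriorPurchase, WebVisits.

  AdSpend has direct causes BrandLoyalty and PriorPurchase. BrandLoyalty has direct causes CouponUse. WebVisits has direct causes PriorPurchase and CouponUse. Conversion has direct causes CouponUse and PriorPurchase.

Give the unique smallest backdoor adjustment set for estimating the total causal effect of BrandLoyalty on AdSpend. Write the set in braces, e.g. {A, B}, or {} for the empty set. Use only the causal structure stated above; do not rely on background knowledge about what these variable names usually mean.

{}

Variables eligible for adjustment (non-descendants of BrandLoyalty, excluding BrandLoyalty and AdSpend): {Conversion, CouponUse, PriorPurchase, WebVisits}.
Backdoor paths from BrandLoyalty to AdSpend:
  P1: BrandLoyalty <- CouponUse -> Conversion <- PriorPurchase -> AdSpend
  P2: BrandLoyalty <- CouponUse -> WebVisits <- PriorPurchase -> AdSpend
Each backdoor path contains an unconditioned collider, so every path is already blocked with the empty conditioning set:
  P1: blocked at collider Conversion (neither it nor any descendant is in the conditioning set).
  P2: blocked at collider WebVisits (neither it nor any descendant is in the conditioning set).
The empty set is therefore the unique smallest valid set.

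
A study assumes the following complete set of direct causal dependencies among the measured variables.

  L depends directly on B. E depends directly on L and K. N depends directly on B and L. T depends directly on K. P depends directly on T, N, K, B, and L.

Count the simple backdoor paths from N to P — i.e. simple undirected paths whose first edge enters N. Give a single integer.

8

A backdoor path from N to P is any simple undirected path whose first edge points into N (i.e. leaves N via a parent).
Parents of N: {B, L}.
Enumerating:
  P1: N <- B -> L -> P
  P2: N <- B -> L -> E <- K -> T -> P
  P3: N <- B -> L -> E <- K -> P
  P4: N <- B -> P
  P5: N <- L <- B -> P
  P6: N <- L -> P
  P7: N <- L -> E <- K -> T -> P
  P8: N <- L -> E <- K -> P
That exhausts the simple backdoor paths. Count: 8.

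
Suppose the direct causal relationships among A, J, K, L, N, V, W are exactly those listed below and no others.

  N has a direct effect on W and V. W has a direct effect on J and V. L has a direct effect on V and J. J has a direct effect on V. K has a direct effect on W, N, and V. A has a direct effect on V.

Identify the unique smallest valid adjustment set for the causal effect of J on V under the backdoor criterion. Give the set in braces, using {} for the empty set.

Variables eligible for adjustment (non-descendants of J, excluding J and V): {A, K, L, N, W}.
Backdoor paths from J to V:
  P1: J <- L -> V
  P2: J <- W <- K -> N -> V
  P3: J <- W <- K -> V
  P4: J <- W <- N <- K -> V
  P5: J <- W <- N -> V
  P6: J <- W -> V
The empty set is not sufficient: P1 (J <- L -> V) has no collider blocking it and no conditioned non-collider, so it is open.
Try {L, W}:
  P1: blocked at fork node L ∈ conditioning set.
  P2: blocked at chain node W ∈ conditioning set.
  P3: blocked at chain node W ∈ conditioning set.
  P4: blocked at chain node W ∈ conditioning set.
  P5: blocked at chain node W ∈ conditioning set.
  P6: blocked at fork node W ∈ conditioning set.
{L, W} contains no descendant of J and blocks every backdoor path.
Every element of {L, W} is needed (dropping L leaves P1 open; dropping W leaves P2 open), so no proper subset is valid.
Among all size-2 subsets of the eligible variables, only {L, W} blocks every backdoor path, so it is the unique smallest valid adjustment set.

{L, W}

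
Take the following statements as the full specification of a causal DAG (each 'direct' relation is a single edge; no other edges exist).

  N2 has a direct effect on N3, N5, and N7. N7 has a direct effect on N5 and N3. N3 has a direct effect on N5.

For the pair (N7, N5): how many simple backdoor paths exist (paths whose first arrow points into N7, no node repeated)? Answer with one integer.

A backdoor path from N7 to N5 is any simple undirected path whose first edge points into N7 (i.e. leaves N7 via a parent).
Parents of N7: {N2}.
Enumerating:
  P1: N7 <- N2 -> N3 -> N5
  P2: N7 <- N2 -> N5
That exhausts the simple backdoor paths. Count: 2.

2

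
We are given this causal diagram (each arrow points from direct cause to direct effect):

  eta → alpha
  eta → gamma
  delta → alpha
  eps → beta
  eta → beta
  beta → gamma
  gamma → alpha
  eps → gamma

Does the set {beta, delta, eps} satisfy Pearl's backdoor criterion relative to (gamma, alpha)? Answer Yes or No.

Backdoor paths from gamma to alpha (paths whose first edge points into gamma):
  P1: gamma <- eta -> alpha
  P2: gamma <- eps -> beta <- eta -> alpha
  P3: gamma <- beta <- eta -> alpha
Condition 1 (no descendant of gamma in the set): holds — descendants of gamma are {alpha}; none are in {beta, delta, eps}.
Condition 2 (every backdoor path blocked by {beta, delta, eps}):
  P1: open — no interior node is in the conditioning set.
  P2: blocked at fork node eps ∈ conditioning set.
  P3: blocked at chain node beta ∈ conditioning set.
{beta, delta, eps} does not satisfy the backdoor criterion.

No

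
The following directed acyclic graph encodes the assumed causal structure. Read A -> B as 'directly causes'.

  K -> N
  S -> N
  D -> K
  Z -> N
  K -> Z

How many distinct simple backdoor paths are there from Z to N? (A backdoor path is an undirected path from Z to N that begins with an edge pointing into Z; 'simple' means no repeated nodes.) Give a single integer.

A backdoor path from Z to N is any simple undirected path whose first edge points into Z (i.e. leaves Z via a parent).
Parents of Z: {K}.
Enumerating:
  P1: Z <- K -> N
That exhausts the simple backdoor paths. Count: 1.

1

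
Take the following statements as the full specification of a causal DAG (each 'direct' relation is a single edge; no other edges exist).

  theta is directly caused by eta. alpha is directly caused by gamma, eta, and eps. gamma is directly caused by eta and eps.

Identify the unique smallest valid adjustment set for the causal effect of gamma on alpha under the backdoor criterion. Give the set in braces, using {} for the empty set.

{eps, eta}

Variables eligible for adjustment (non-descendants of gamma, excluding gamma and alpha): {eps, eta, theta}.
Backdoor paths from gamma to alpha:
  P1: gamma <- eps -> alpha
  P2: gamma <- eta -> alpha
The empty set is not sufficient: P1 (gamma <- eps -> alpha) has no collider blocking it and no conditioned non-collider, so it is open.
Try {eps, eta}:
  P1: blocked at fork node eps ∈ conditioning set.
  P2: blocked at fork node eta ∈ conditioning set.
{eps, eta} contains no descendant of gamma and blocks every backdoor path.
Every element of {eps, eta} is needed (dropping eps leaves P1 open; dropping eta leaves P2 open), so no proper subset is valid.
Among all size-2 subsets of the eligible variables, only {eps, eta} blocks every backdoor path, so it is the unique smallest valid adjustment set.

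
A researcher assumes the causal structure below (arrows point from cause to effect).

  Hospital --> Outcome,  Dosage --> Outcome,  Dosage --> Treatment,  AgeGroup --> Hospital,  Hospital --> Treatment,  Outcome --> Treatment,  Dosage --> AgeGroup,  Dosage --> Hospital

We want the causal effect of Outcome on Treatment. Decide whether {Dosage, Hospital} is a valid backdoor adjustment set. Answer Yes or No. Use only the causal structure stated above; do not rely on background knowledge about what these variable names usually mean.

Yes

Backdoor paths from Outcome to Treatment (paths whose first edge points into Outcome):
  P1: Outcome <- Dosage -> AgeGroup -> Hospital -> Treatment
  P2: Outcome <- Dosage -> Hospital -> Treatment
  P3: Outcome <- Dosage -> Treatment
  P4: Outcome <- Hospital <- Dosage -> Treatment
  P5: Outcome <- Hospital <- AgeGroup <- Dosage -> Treatment
  P6: Outcome <- Hospital -> Treatment
Condition 1 (no descendant of Outcome in the set): holds — descendants of Outcome are {Treatment}; none are in {Dosage, Hospital}.
Condition 2 (every backdoor path blocked by {Dosage, Hospital}):
  P1: blocked at fork node Dosage ∈ conditioning set.
  P2: blocked at fork node Dosage ∈ conditioning set.
  P3: blocked at fork node Dosage ∈ conditioning set.
  P4: blocked at chain node Hospital ∈ conditioning set.
  P5: blocked at chain node Hospital ∈ conditioning set.
  P6: blocked at fork node Hospital ∈ conditioning set.
{Dosage, Hospital} satisfies the backdoor criterion.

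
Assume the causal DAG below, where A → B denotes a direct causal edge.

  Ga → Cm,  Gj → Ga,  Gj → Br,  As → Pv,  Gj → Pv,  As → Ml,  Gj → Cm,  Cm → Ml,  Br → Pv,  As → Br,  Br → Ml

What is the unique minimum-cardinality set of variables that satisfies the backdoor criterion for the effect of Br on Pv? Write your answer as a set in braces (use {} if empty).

Variables eligible for adjustment (non-descendants of Br, excluding Br and Pv): {As, Cm, Ga, Gj}.
Backdoor paths from Br to Pv:
  P1: Br <- Gj -> Ga -> Cm -> Ml <- As -> Pv
  P2: Br <- Gj -> Pv
  P3: Br <- Gj -> Cm -> Ml <- As -> Pv
  P4: Br <- As -> Pv
  P5: Br <- As -> Ml <- Cm <- Gj -> Pv
  P6: Br <- As -> Ml <- Cm <- Ga <- Gj -> Pv
The empty set is not sufficient: P2 (Br <- Gj -> Pv) has no collider blocking it and no conditioned non-collider, so it is open.
Try {As, Gj}:
  P1: blocked at fork node Gj ∈ conditioning set.
  P2: blocked at fork node Gj ∈ conditioning set.
  P3: blocked at fork node Gj ∈ conditioning set.
  P4: blocked at fork node As ∈ conditioning set.
  P5: blocked at fork node As ∈ conditioning set.
  P6: blocked at fork node As ∈ conditioning set.
{As, Gj} contains no descendant of Br and blocks every backdoor path.
Every element of {As, Gj} is needed (dropping As leaves P4 open; dropping Gj leaves P2 open), so no proper subset is valid.
Among all size-2 subsets of the eligible variables, only {As, Gj} blocks every backdoor path, so it is the unique smallest valid adjustment set.

{As, Gj}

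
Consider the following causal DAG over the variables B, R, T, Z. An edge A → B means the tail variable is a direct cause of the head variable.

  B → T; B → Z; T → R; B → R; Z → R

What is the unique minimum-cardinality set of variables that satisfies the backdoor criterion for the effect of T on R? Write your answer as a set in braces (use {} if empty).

{B}

Variables eligible for adjustment (non-descendants of T, excluding T and R): {B, Z}.
Backdoor paths from T to R:
  P1: T <- B -> Z -> R
  P2: T <- B -> R
The empty set is not sufficient: P1 (T <- B -> Z -> R) has no collider blocking it and no conditioned non-collider, so it is open.
Try {B}:
  P1: blocked at fork node B ∈ conditioning set.
  P2: blocked at fork node B ∈ conditioning set.
{B} contains no descendant of T and blocks every backdoor path.
No other singleton works — e.g. {Z} leaves P2 open — so {B} is the unique smallest valid adjustment set.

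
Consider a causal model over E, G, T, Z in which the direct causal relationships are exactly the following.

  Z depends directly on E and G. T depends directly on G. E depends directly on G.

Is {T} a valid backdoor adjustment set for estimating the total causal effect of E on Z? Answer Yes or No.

No

Backdoor paths from E to Z (paths whose first edge points into E):
  P1: E <- G -> Z
Condition 1 (no descendant of E in the set): holds — descendants of E are {Z}; none are in {T}.
Condition 2 (every backdoor path blocked by {T}):
  P1: open — no interior node is in the conditioning set.
{T} does not satisfy the backdoor criterion.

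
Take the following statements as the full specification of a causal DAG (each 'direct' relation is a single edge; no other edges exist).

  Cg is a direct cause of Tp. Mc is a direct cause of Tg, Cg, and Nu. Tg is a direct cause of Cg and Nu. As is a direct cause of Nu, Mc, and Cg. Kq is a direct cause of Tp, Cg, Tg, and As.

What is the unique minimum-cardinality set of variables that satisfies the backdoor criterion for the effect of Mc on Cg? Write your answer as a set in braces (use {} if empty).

{As}

Variables eligible for adjustment (non-descendants of Mc, excluding Mc and Cg): {As, Kq}.
Backdoor paths from Mc to Cg:
  P1: Mc <- As <- Kq -> Tg -> Cg
  P2: Mc <- As <- Kq -> Cg
  P3: Mc <- As <- Kq -> Tp <- Cg
  P4: Mc <- As -> Cg
  P5: Mc <- As -> Nu <- Tg <- Kq -> Cg
  P6: Mc <- As -> Nu <- Tg <- Kq -> Tp <- Cg
  P7: Mc <- As -> Nu <- Tg -> Cg
The empty set is not sufficient: P1 (Mc <- As <- Kq -> Tg -> Cg) has no collider blocking it and no conditioned non-collider, so it is open.
Try {As}:
  P1: blocked at chain node As ∈ conditioning set.
  P2: blocked at chain node As ∈ conditioning set.
  P3: blocked at chain node As ∈ conditioning set.
  P4: blocked at fork node As ∈ conditioning set.
  P5: blocked at fork node As ∈ conditioning set.
  P6: blocked at fork node As ∈ conditioning set.
  P7: blocked at fork node As ∈ conditioning set.
{As} contains no descendant of Mc and blocks every backdoor path.
No other singleton works — e.g. {Kq} leaves P4 open — so {As} is the unique smallest valid adjustment set.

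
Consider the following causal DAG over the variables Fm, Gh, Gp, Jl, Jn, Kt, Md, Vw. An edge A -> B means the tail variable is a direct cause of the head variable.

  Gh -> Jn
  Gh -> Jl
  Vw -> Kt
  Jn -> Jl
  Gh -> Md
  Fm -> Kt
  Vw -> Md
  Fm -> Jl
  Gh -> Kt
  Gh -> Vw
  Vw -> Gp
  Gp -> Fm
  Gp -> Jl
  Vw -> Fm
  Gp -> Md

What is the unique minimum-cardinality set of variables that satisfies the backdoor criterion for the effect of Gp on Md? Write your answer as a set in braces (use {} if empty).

Variables eligible for adjustment (non-descendants of Gp, excluding Gp and Md): {Gh, Jn, Vw}.
Backdoor paths from Gp to Md:
  P1: Gp <- Vw <- Gh -> Md
  P2: Gp <- Vw -> Fm -> Kt <- Gh -> Md
  P3: Gp <- Vw -> Fm -> Jl <- Gh -> Md
  P4: Gp <- Vw -> Fm -> Jl <- Jn <- Gh -> Md
  P5: Gp <- Vw -> Md
  P6: Gp <- Vw -> Kt <- Gh -> Md
  P7: Gp <- Vw -> Kt <- Fm -> Jl <- Gh -> Md
  P8: Gp <- Vw -> Kt <- Fm -> Jl <- Jn <- Gh -> Md
The empty set is not sufficient: P1 (Gp <- Vw <- Gh -> Md) has no collider blocking it and no conditioned non-collider, so it is open.
Try {Vw}:
  P1: blocked at chain node Vw ∈ conditioning set.
  P2: blocked at fork node Vw ∈ conditioning set.
  P3: blocked at fork node Vw ∈ conditioning set.
  P4: blocked at fork node Vw ∈ conditioning set.
  P5: blocked at fork node Vw ∈ conditioning set.
  P6: blocked at fork node Vw ∈ conditioning set.
  P7: blocked at fork node Vw ∈ conditioning set.
  P8: blocked at fork node Vw ∈ conditioning set.
{Vw} contains no descendant of Gp and blocks every backdoor path.
No other singleton works — e.g. {Gh} leaves P5 open — so {Vw} is the unique smallest valid adjustment set.

{Vw}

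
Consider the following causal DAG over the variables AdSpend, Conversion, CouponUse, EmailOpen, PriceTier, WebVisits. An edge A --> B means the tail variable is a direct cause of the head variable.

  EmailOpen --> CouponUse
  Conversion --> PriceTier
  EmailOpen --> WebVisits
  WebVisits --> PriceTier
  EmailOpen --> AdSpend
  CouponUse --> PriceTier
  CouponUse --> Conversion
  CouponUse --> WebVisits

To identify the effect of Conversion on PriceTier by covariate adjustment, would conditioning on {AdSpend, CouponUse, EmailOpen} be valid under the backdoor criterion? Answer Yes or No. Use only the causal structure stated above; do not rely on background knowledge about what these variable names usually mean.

Backdoor paths from Conversion to PriceTier (paths whose first edge points into Conversion):
  P1: Conversion <- CouponUse <- EmailOpen -> WebVisits -> PriceTier
  P2: Conversion <- CouponUse -> WebVisits -> PriceTier
  P3: Conversion <- CouponUse -> PriceTier
Condition 1 (no descendant of Conversion in the set): holds — descendants of Conversion are {PriceTier}; none are in {AdSpend, CouponUse, EmailOpen}.
Condition 2 (every backdoor path blocked by {AdSpend, CouponUse, EmailOpen}):
  P1: blocked at chain node CouponUse ∈ conditioning set.
  P2: blocked at fork node CouponUse ∈ conditioning set.
  P3: blocked at fork node CouponUse ∈ conditioning set.
{AdSpend, CouponUse, EmailOpen} satisfies the backdoor criterion.

Yes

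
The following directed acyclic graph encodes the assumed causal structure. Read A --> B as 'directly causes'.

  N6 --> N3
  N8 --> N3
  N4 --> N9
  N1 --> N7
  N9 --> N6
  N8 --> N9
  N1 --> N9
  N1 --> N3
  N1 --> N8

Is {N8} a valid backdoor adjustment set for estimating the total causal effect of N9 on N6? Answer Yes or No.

Yes

Backdoor paths from N9 to N6 (paths whose first edge points into N9):
  P1: N9 <- N1 -> N8 -> N3 <- N6
  P2: N9 <- N1 -> N3 <- N6
  P3: N9 <- N8 <- N1 -> N3 <- N6
  P4: N9 <- N8 -> N3 <- N6
Condition 1 (no descendant of N9 in the set): holds — descendants of N9 are {N3, N6}; none are in {N8}.
Condition 2 (every backdoor path blocked by {N8}):
  P1: blocked at chain node N8 ∈ conditioning set.
  P2: blocked at collider N3 (neither it nor any descendant is in the conditioning set).
  P3: blocked at chain node N8 ∈ conditioning set.
  P4: blocked at fork node N8 ∈ conditioning set.
{N8} satisfies the backdoor criterion.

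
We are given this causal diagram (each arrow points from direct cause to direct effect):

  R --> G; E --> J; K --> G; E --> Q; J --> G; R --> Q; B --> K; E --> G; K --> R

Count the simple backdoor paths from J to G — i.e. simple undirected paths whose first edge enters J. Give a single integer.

3

A backdoor path from J to G is any simple undirected path whose first edge points into J (i.e. leaves J via a parent).
Parents of J: {E}.
Enumerating:
  P1: J <- E -> G
  P2: J <- E -> Q <- R <- K -> G
  P3: J <- E -> Q <- R -> G
That exhausts the simple backdoor paths. Count: 3.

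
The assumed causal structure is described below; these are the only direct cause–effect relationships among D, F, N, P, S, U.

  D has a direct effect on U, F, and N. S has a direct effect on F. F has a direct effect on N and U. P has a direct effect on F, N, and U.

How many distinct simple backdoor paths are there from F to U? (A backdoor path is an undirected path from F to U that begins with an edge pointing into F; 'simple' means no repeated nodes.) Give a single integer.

4

A backdoor path from F to U is any simple undirected path whose first edge points into F (i.e. leaves F via a parent).
Parents of F: {D, P, S}.
Enumerating:
  P1: F <- P -> U
  P2: F <- P -> N <- D -> U
  P3: F <- D -> U
  P4: F <- D -> N <- P -> U
That exhausts the simple backdoor paths. Count: 4.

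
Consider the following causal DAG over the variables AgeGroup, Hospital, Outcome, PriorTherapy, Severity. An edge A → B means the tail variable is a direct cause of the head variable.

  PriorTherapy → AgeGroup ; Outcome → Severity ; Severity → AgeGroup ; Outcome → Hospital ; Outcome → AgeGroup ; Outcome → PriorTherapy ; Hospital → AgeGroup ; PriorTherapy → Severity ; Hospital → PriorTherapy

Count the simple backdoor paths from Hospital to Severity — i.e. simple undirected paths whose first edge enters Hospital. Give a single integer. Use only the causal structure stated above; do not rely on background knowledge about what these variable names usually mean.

5

A backdoor path from Hospital to Severity is any simple undirected path whose first edge points into Hospital (i.e. leaves Hospital via a parent).
Parents of Hospital: {Outcome}.
Enumerating:
  P1: Hospital <- Outcome -> PriorTherapy -> Severity
  P2: Hospital <- Outcome -> PriorTherapy -> AgeGroup <- Severity
  P3: Hospital <- Outcome -> Severity
  P4: Hospital <- Outcome -> AgeGroup <- PriorTherapy -> Severity
  P5: Hospital <- Outcome -> AgeGroup <- Severity
That exhausts the simple backdoor paths. Count: 5.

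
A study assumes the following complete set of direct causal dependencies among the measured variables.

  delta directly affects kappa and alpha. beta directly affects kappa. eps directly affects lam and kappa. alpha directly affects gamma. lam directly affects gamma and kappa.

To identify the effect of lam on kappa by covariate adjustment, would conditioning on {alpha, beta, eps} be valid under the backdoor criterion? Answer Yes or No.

Backdoor paths from lam to kappa (paths whose first edge points into lam):
  P1: lam <- eps -> kappa
Condition 1 (no descendant of lam in the set): holds — descendants of lam are {gamma, kappa}; none are in {alpha, beta, eps}.
Condition 2 (every backdoor path blocked by {alpha, beta, eps}):
  P1: blocked at fork node eps ∈ conditioning set.
{alpha, beta, eps} satisfies the backdoor criterion.

Yes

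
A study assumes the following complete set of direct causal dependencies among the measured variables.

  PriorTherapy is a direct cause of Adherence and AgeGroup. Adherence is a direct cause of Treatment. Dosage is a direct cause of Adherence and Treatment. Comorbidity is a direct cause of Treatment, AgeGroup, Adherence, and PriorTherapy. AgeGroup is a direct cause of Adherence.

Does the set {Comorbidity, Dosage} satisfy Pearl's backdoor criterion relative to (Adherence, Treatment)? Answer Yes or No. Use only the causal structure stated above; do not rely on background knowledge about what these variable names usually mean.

Backdoor paths from Adherence to Treatment (paths whose first edge points into Adherence):
  P1: Adherence <- Comorbidity -> Treatment
  P2: Adherence <- Dosage -> Treatment
  P3: Adherence <- PriorTherapy <- Comorbidity -> Treatment
  P4: Adherence <- PriorTherapy -> AgeGroup <- Comorbidity -> Treatment
  P5: Adherence <- AgeGroup <- Comorbidity -> Treatment
  P6: Adherence <- AgeGroup <- PriorTherapy <- Comorbidity -> Treatment
Condition 1 (no descendant of Adherence in the set): holds — descendants of Adherence are {Treatment}; none are in {Comorbidity, Dosage}.
Condition 2 (every backdoor path blocked by {Comorbidity, Dosage}):
  P1: blocked at fork node Comorbidity ∈ conditioning set.
  P2: blocked at fork node Dosage ∈ conditioning set.
  P3: blocked at fork node Comorbidity ∈ conditioning set.
  P4: blocked at collider AgeGroup (neither it nor any descendant is in the conditioning set).
  P5: blocked at fork node Comorbidity ∈ conditioning set.
  P6: blocked at fork node Comorbidity ∈ conditioning set.
{Comorbidity, Dosage} satisfies the backdoor criterion.

Yes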